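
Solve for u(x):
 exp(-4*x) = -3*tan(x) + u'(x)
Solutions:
 u(x) = C1 + 3*log(tan(x)^2 + 1)/2 - exp(-4*x)/4


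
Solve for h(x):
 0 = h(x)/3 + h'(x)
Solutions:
 h(x) = C1*exp(-x/3)


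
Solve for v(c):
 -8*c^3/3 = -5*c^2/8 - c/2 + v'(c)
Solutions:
 v(c) = C1 - 2*c^4/3 + 5*c^3/24 + c^2/4


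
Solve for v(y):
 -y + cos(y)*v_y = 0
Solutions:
 v(y) = C1 + Integral(y/cos(y), y)


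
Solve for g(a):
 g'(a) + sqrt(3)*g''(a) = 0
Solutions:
 g(a) = C1 + C2*exp(-sqrt(3)*a/3)


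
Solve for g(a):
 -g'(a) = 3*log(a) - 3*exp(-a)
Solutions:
 g(a) = C1 - 3*a*log(a) + 3*a - 3*exp(-a)


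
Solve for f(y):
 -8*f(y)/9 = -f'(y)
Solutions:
 f(y) = C1*exp(8*y/9)


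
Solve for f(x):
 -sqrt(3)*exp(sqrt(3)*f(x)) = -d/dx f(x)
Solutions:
 f(x) = sqrt(3)*(2*log(-1/(C1 + sqrt(3)*x)) - log(3))/6


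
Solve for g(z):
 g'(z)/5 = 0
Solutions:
 g(z) = C1


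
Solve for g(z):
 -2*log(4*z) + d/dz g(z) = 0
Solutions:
 g(z) = C1 + 2*z*log(z) - 2*z + z*log(16)


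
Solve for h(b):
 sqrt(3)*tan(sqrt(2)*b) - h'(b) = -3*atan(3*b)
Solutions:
 h(b) = C1 + 3*b*atan(3*b) - log(9*b^2 + 1)/2 - sqrt(6)*log(cos(sqrt(2)*b))/2


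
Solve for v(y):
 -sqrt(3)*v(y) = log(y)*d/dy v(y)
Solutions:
 v(y) = C1*exp(-sqrt(3)*li(y))


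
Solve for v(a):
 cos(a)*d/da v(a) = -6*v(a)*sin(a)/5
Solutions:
 v(a) = C1*cos(a)^(6/5)


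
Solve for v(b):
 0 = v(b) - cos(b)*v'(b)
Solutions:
 v(b) = C1*sqrt(sin(b) + 1)/sqrt(sin(b) - 1)


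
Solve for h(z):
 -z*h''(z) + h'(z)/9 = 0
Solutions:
 h(z) = C1 + C2*z^(10/9)


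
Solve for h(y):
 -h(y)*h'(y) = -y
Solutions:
 h(y) = -sqrt(C1 + y^2)
 h(y) = sqrt(C1 + y^2)


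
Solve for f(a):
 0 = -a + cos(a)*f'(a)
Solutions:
 f(a) = C1 + Integral(a/cos(a), a)


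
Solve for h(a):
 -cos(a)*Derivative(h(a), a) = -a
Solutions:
 h(a) = C1 + Integral(a/cos(a), a)


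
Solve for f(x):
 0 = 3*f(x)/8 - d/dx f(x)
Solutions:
 f(x) = C1*exp(3*x/8)


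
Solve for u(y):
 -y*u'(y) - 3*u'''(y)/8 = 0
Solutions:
 u(y) = C1 + Integral(C2*airyai(-2*3^(2/3)*y/3) + C3*airybi(-2*3^(2/3)*y/3), y)


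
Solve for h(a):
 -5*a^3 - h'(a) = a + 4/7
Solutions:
 h(a) = C1 - 5*a^4/4 - a^2/2 - 4*a/7


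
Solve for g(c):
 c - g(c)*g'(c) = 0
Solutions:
 g(c) = -sqrt(C1 + c^2)
 g(c) = sqrt(C1 + c^2)


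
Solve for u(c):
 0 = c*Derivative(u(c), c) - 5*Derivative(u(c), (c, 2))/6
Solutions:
 u(c) = C1 + C2*erfi(sqrt(15)*c/5)


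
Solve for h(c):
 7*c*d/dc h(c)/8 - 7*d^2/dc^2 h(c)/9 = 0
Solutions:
 h(c) = C1 + C2*erfi(3*c/4)


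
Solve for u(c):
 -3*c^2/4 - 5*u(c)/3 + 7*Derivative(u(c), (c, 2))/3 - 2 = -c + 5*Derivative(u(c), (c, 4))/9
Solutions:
 u(c) = C1*exp(-sqrt(10)*c*sqrt(21 - sqrt(141))/10) + C2*exp(sqrt(10)*c*sqrt(21 - sqrt(141))/10) + C3*exp(-sqrt(10)*c*sqrt(sqrt(141) + 21)/10) + C4*exp(sqrt(10)*c*sqrt(sqrt(141) + 21)/10) - 9*c^2/20 + 3*c/5 - 123/50


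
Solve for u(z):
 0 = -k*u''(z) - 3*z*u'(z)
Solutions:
 u(z) = C1 + C2*sqrt(k)*erf(sqrt(6)*z*sqrt(1/k)/2)


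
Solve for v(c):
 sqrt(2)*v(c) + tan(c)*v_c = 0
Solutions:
 v(c) = C1/sin(c)^(sqrt(2))


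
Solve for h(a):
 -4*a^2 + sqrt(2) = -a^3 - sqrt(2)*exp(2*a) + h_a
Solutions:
 h(a) = C1 + a^4/4 - 4*a^3/3 + sqrt(2)*a + sqrt(2)*exp(2*a)/2


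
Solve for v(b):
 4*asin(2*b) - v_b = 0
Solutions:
 v(b) = C1 + 4*b*asin(2*b) + 2*sqrt(1 - 4*b^2)


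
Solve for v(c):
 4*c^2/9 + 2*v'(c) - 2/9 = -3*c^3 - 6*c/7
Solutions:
 v(c) = C1 - 3*c^4/8 - 2*c^3/27 - 3*c^2/14 + c/9


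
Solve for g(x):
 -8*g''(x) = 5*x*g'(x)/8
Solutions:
 g(x) = C1 + C2*erf(sqrt(10)*x/16)


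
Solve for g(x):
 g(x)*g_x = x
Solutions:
 g(x) = -sqrt(C1 + x^2)
 g(x) = sqrt(C1 + x^2)


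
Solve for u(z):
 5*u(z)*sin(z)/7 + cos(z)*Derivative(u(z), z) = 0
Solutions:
 u(z) = C1*cos(z)^(5/7)


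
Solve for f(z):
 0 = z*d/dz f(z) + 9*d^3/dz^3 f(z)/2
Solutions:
 f(z) = C1 + Integral(C2*airyai(-6^(1/3)*z/3) + C3*airybi(-6^(1/3)*z/3), z)


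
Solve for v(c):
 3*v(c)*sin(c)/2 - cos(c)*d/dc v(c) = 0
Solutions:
 v(c) = C1/cos(c)^(3/2)


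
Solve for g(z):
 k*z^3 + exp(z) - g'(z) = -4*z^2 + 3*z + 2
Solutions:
 g(z) = C1 + k*z^4/4 + 4*z^3/3 - 3*z^2/2 - 2*z + exp(z)


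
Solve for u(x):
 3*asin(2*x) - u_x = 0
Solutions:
 u(x) = C1 + 3*x*asin(2*x) + 3*sqrt(1 - 4*x^2)/2


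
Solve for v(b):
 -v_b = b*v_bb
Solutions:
 v(b) = C1 + C2*log(b)


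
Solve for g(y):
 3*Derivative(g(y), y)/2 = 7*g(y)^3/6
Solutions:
 g(y) = -3*sqrt(2)*sqrt(-1/(C1 + 7*y))/2
 g(y) = 3*sqrt(2)*sqrt(-1/(C1 + 7*y))/2


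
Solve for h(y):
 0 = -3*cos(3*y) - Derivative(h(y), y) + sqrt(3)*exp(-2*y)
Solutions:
 h(y) = C1 - sin(3*y) - sqrt(3)*exp(-2*y)/2


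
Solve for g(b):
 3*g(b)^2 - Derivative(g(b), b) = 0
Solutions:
 g(b) = -1/(C1 + 3*b)


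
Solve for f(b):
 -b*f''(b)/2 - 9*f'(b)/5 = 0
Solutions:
 f(b) = C1 + C2/b^(13/5)


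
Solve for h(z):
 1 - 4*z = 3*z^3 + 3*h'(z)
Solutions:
 h(z) = C1 - z^4/4 - 2*z^2/3 + z/3


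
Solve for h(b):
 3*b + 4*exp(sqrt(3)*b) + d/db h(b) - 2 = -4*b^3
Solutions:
 h(b) = C1 - b^4 - 3*b^2/2 + 2*b - 4*sqrt(3)*exp(sqrt(3)*b)/3


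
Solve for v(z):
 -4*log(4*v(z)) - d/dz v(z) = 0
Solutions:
 Integral(1/(log(_y) + 2*log(2)), (_y, v(z)))/4 = C1 - z


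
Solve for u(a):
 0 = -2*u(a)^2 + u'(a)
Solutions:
 u(a) = -1/(C1 + 2*a)


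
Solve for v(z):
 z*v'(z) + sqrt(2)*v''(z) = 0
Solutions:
 v(z) = C1 + C2*erf(2^(1/4)*z/2)


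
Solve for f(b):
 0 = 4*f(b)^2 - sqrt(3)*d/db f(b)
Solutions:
 f(b) = -3/(C1 + 4*sqrt(3)*b)


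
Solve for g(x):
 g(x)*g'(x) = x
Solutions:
 g(x) = -sqrt(C1 + x^2)
 g(x) = sqrt(C1 + x^2)


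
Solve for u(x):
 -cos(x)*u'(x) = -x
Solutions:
 u(x) = C1 + Integral(x/cos(x), x)


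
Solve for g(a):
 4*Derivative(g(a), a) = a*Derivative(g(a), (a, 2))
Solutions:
 g(a) = C1 + C2*a^5


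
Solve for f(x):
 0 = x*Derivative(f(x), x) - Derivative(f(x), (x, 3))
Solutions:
 f(x) = C1 + Integral(C2*airyai(x) + C3*airybi(x), x)


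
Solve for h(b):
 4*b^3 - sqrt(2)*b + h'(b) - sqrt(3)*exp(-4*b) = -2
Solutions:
 h(b) = C1 - b^4 + sqrt(2)*b^2/2 - 2*b - sqrt(3)*exp(-4*b)/4


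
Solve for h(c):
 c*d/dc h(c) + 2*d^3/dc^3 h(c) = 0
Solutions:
 h(c) = C1 + Integral(C2*airyai(-2^(2/3)*c/2) + C3*airybi(-2^(2/3)*c/2), c)


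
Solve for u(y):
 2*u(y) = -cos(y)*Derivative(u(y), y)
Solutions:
 u(y) = C1*(sin(y) - 1)/(sin(y) + 1)


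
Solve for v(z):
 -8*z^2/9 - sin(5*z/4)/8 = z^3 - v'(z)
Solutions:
 v(z) = C1 + z^4/4 + 8*z^3/27 - cos(5*z/4)/10


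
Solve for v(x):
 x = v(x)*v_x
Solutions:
 v(x) = -sqrt(C1 + x^2)
 v(x) = sqrt(C1 + x^2)


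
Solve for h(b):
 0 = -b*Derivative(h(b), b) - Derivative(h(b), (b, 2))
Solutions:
 h(b) = C1 + C2*erf(sqrt(2)*b/2)


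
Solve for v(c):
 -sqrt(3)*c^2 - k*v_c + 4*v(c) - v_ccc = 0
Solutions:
 v(c) = C1*exp(c*(-k/(3*(sqrt(k^3/27 + 4) + 2)^(1/3)) + (sqrt(k^3/27 + 4) + 2)^(1/3))) + C2*exp(c*(-4*k/((-1 + sqrt(3)*I)*(sqrt(k^3/27 + 4) + 2)^(1/3)) - 3*(sqrt(k^3/27 + 4) + 2)^(1/3) + 3*sqrt(3)*I*(sqrt(k^3/27 + 4) + 2)^(1/3))/6) + C3*exp(c*(4*k/((1 + sqrt(3)*I)*(sqrt(k^3/27 + 4) + 2)^(1/3)) - 3*(sqrt(k^3/27 + 4) + 2)^(1/3) - 3*sqrt(3)*I*(sqrt(k^3/27 + 4) + 2)^(1/3))/6) + sqrt(3)*c^2/4 + sqrt(3)*c*k/8 + sqrt(3)*k^2/32


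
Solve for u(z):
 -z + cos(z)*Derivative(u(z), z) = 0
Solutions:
 u(z) = C1 + Integral(z/cos(z), z)


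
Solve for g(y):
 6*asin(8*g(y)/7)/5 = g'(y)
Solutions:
 Integral(1/asin(8*_y/7), (_y, g(y))) = C1 + 6*y/5


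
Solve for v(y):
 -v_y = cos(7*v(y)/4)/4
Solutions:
 y/4 - 2*log(sin(7*v(y)/4) - 1)/7 + 2*log(sin(7*v(y)/4) + 1)/7 = C1


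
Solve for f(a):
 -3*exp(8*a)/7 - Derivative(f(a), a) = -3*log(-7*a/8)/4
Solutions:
 f(a) = C1 + 3*a*log(-a)/4 + 3*a*(-3*log(2) - 1 + log(7))/4 - 3*exp(8*a)/56


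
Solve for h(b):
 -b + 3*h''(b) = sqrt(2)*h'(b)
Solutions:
 h(b) = C1 + C2*exp(sqrt(2)*b/3) - sqrt(2)*b^2/4 - 3*b/2


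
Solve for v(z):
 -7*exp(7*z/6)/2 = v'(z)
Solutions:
 v(z) = C1 - 3*exp(7*z/6)


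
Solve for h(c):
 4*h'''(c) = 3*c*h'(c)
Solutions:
 h(c) = C1 + Integral(C2*airyai(6^(1/3)*c/2) + C3*airybi(6^(1/3)*c/2), c)


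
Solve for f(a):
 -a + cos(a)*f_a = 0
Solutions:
 f(a) = C1 + Integral(a/cos(a), a)


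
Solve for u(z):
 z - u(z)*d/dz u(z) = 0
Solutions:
 u(z) = -sqrt(C1 + z^2)
 u(z) = sqrt(C1 + z^2)


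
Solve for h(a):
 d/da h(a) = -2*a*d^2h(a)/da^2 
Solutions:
 h(a) = C1 + C2*sqrt(a)


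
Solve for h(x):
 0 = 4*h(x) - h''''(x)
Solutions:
 h(x) = C1*exp(-sqrt(2)*x) + C2*exp(sqrt(2)*x) + C3*sin(sqrt(2)*x) + C4*cos(sqrt(2)*x)


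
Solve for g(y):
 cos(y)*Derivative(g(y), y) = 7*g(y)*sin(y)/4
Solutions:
 g(y) = C1/cos(y)^(7/4)


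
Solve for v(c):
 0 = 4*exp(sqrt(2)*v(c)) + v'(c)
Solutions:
 v(c) = sqrt(2)*(2*log(1/(C1 + 4*c)) - log(2))/4


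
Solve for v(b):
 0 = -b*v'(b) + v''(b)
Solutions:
 v(b) = C1 + C2*erfi(sqrt(2)*b/2)


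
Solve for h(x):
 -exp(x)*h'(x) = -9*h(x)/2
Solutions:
 h(x) = C1*exp(-9*exp(-x)/2)


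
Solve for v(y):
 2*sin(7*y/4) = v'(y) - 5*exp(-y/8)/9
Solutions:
 v(y) = C1 - 8*cos(7*y/4)/7 - 40*exp(-y/8)/9


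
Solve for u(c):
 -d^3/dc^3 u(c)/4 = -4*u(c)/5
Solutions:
 u(c) = C3*exp(2*2^(1/3)*5^(2/3)*c/5) + (C1*sin(2^(1/3)*sqrt(3)*5^(2/3)*c/5) + C2*cos(2^(1/3)*sqrt(3)*5^(2/3)*c/5))*exp(-2^(1/3)*5^(2/3)*c/5)


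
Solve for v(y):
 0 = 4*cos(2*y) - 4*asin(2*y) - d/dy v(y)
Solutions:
 v(y) = C1 - 4*y*asin(2*y) - 2*sqrt(1 - 4*y^2) + 2*sin(2*y)


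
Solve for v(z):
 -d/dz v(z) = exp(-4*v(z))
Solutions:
 v(z) = log(-I*(C1 - 4*z)^(1/4))
 v(z) = log(I*(C1 - 4*z)^(1/4))
 v(z) = log(-(C1 - 4*z)^(1/4))
 v(z) = log(C1 - 4*z)/4


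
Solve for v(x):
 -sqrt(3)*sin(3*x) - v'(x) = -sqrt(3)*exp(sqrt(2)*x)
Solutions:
 v(x) = C1 + sqrt(6)*exp(sqrt(2)*x)/2 + sqrt(3)*cos(3*x)/3


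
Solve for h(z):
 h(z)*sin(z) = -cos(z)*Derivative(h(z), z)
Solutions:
 h(z) = C1*cos(z)


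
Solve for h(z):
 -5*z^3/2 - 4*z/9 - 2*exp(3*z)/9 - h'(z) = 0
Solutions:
 h(z) = C1 - 5*z^4/8 - 2*z^2/9 - 2*exp(3*z)/27


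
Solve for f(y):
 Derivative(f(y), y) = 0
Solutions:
 f(y) = C1


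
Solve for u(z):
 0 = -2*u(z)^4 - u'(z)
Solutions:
 u(z) = (-3^(2/3) - 3*3^(1/6)*I)*(1/(C1 + 2*z))^(1/3)/6
 u(z) = (-3^(2/3) + 3*3^(1/6)*I)*(1/(C1 + 2*z))^(1/3)/6
 u(z) = (1/(C1 + 6*z))^(1/3)


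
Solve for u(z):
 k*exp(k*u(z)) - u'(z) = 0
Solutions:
 u(z) = Piecewise((log(-1/(C1*k + k^2*z))/k, Ne(k, 0)), (nan, True))
 u(z) = Piecewise((C1 + k*z, Eq(k, 0)), (nan, True))


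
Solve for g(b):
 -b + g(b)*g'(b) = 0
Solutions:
 g(b) = -sqrt(C1 + b^2)
 g(b) = sqrt(C1 + b^2)


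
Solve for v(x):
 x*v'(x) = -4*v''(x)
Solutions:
 v(x) = C1 + C2*erf(sqrt(2)*x/4)


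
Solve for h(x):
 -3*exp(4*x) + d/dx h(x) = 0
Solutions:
 h(x) = C1 + 3*exp(4*x)/4


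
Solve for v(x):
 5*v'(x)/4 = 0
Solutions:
 v(x) = C1


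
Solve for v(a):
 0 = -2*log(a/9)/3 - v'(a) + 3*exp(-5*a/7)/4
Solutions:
 v(a) = C1 - 2*a*log(a)/3 + 2*a*(1 + 2*log(3))/3 - 21*exp(-5*a/7)/20


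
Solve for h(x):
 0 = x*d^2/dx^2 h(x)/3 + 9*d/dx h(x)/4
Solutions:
 h(x) = C1 + C2/x^(23/4)


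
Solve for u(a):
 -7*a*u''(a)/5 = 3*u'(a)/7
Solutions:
 u(a) = C1 + C2*a^(34/49)


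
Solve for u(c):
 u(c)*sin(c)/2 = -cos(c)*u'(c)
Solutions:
 u(c) = C1*sqrt(cos(c))


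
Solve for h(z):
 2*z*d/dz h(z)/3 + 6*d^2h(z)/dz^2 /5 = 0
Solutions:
 h(z) = C1 + C2*erf(sqrt(10)*z/6)


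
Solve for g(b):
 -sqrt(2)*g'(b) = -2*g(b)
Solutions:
 g(b) = C1*exp(sqrt(2)*b)


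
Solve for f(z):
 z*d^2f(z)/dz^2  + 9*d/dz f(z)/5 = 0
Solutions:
 f(z) = C1 + C2/z^(4/5)


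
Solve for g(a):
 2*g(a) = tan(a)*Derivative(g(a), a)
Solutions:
 g(a) = C1*sin(a)^2


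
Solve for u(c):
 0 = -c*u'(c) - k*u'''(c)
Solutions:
 u(c) = C1 + Integral(C2*airyai(c*(-1/k)^(1/3)) + C3*airybi(c*(-1/k)^(1/3)), c)


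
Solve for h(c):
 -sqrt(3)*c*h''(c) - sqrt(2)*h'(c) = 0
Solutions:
 h(c) = C1 + C2*c^(1 - sqrt(6)/3)


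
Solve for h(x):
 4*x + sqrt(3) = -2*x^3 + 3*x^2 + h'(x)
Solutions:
 h(x) = C1 + x^4/2 - x^3 + 2*x^2 + sqrt(3)*x


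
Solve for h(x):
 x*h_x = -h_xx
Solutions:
 h(x) = C1 + C2*erf(sqrt(2)*x/2)


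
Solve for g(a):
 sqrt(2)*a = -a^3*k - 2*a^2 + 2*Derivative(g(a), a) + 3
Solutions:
 g(a) = C1 + a^4*k/8 + a^3/3 + sqrt(2)*a^2/4 - 3*a/2


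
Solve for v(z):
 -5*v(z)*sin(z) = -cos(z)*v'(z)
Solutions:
 v(z) = C1/cos(z)^5


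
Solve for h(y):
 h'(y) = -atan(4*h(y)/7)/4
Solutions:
 Integral(1/atan(4*_y/7), (_y, h(y))) = C1 - y/4


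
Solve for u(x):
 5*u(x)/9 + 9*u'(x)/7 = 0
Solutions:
 u(x) = C1*exp(-35*x/81)


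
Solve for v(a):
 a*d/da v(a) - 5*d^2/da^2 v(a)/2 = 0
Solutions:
 v(a) = C1 + C2*erfi(sqrt(5)*a/5)


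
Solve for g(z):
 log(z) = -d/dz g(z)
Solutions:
 g(z) = C1 - z*log(z) + z


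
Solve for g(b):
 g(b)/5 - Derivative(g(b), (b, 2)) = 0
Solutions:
 g(b) = C1*exp(-sqrt(5)*b/5) + C2*exp(sqrt(5)*b/5)


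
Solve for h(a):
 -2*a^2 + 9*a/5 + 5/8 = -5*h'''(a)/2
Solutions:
 h(a) = C1 + C2*a + C3*a^2 + a^5/75 - 3*a^4/100 - a^3/24


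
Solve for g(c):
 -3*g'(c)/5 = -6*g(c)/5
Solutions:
 g(c) = C1*exp(2*c)


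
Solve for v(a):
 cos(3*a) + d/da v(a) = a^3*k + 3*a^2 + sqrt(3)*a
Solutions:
 v(a) = C1 + a^4*k/4 + a^3 + sqrt(3)*a^2/2 - sin(3*a)/3


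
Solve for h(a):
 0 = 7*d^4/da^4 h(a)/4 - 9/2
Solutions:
 h(a) = C1 + C2*a + C3*a^2 + C4*a^3 + 3*a^4/28


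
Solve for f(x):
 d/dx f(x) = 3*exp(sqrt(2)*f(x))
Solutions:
 f(x) = sqrt(2)*(2*log(-1/(C1 + 3*x)) - log(2))/4


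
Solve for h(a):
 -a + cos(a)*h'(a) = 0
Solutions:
 h(a) = C1 + Integral(a/cos(a), a)


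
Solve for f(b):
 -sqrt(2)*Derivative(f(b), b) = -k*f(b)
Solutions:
 f(b) = C1*exp(sqrt(2)*b*k/2)


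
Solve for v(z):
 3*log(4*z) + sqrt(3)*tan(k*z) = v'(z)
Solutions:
 v(z) = C1 + 3*z*log(z) - 3*z + 6*z*log(2) + sqrt(3)*Piecewise((-log(cos(k*z))/k, Ne(k, 0)), (0, True))


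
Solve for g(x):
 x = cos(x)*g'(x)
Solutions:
 g(x) = C1 + Integral(x/cos(x), x)


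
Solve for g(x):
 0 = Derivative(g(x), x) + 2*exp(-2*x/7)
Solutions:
 g(x) = C1 + 7*exp(-2*x/7)


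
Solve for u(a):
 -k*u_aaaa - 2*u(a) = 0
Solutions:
 u(a) = C1*exp(-2^(1/4)*a*(-1/k)^(1/4)) + C2*exp(2^(1/4)*a*(-1/k)^(1/4)) + C3*exp(-2^(1/4)*I*a*(-1/k)^(1/4)) + C4*exp(2^(1/4)*I*a*(-1/k)^(1/4))


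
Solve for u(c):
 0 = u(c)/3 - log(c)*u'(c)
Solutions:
 u(c) = C1*exp(li(c)/3)


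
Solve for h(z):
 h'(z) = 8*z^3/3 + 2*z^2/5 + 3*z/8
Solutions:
 h(z) = C1 + 2*z^4/3 + 2*z^3/15 + 3*z^2/16


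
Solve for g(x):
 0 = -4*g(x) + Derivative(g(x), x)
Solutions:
 g(x) = C1*exp(4*x)


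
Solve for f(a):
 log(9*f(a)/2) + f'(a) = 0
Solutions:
 -Integral(1/(-log(_y) - 2*log(3) + log(2)), (_y, f(a))) = C1 - a


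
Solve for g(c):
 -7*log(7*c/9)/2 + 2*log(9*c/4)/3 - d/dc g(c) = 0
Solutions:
 g(c) = C1 - 17*c*log(c)/6 - 7*c*log(7)/2 - 4*c*log(2)/3 + 17*c/6 + 25*c*log(3)/3


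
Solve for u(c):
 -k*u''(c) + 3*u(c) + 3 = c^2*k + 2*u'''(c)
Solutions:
 u(c) = C1*exp(-c*(k^2/(k^3 + sqrt(-k^6 + (k^3 - 162)^2) - 162)^(1/3) + k + (k^3 + sqrt(-k^6 + (k^3 - 162)^2) - 162)^(1/3))/6) + C2*exp(c*(-4*k^2/((-1 + sqrt(3)*I)*(k^3 + sqrt(-k^6 + (k^3 - 162)^2) - 162)^(1/3)) - 2*k + (k^3 + sqrt(-k^6 + (k^3 - 162)^2) - 162)^(1/3) - sqrt(3)*I*(k^3 + sqrt(-k^6 + (k^3 - 162)^2) - 162)^(1/3))/12) + C3*exp(c*(4*k^2/((1 + sqrt(3)*I)*(k^3 + sqrt(-k^6 + (k^3 - 162)^2) - 162)^(1/3)) - 2*k + (k^3 + sqrt(-k^6 + (k^3 - 162)^2) - 162)^(1/3) + sqrt(3)*I*(k^3 + sqrt(-k^6 + (k^3 - 162)^2) - 162)^(1/3))/12) + c^2*k/3 + 2*k^2/9 - 1


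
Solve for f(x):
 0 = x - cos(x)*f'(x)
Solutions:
 f(x) = C1 + Integral(x/cos(x), x)


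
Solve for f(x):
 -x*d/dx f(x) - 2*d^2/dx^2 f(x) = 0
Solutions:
 f(x) = C1 + C2*erf(x/2)


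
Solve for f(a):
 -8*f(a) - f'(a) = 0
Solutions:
 f(a) = C1*exp(-8*a)


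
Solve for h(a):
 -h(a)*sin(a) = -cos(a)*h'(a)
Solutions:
 h(a) = C1/cos(a)


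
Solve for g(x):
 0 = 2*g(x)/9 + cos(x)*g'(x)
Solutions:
 g(x) = C1*(sin(x) - 1)^(1/9)/(sin(x) + 1)^(1/9)


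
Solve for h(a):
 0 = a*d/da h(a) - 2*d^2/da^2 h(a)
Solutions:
 h(a) = C1 + C2*erfi(a/2)


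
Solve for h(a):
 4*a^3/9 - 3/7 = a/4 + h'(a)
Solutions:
 h(a) = C1 + a^4/9 - a^2/8 - 3*a/7


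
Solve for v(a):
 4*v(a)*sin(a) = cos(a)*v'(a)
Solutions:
 v(a) = C1/cos(a)^4


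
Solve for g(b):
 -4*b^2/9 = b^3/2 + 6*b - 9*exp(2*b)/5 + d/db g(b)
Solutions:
 g(b) = C1 - b^4/8 - 4*b^3/27 - 3*b^2 + 9*exp(2*b)/10


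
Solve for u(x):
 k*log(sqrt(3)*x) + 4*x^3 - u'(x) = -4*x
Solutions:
 u(x) = C1 + k*x*log(x) - k*x + k*x*log(3)/2 + x^4 + 2*x^2


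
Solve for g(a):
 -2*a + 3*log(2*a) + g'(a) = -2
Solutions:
 g(a) = C1 + a^2 - 3*a*log(a) - a*log(8) + a


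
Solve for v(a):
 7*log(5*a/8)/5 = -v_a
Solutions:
 v(a) = C1 - 7*a*log(a)/5 - 7*a*log(5)/5 + 7*a/5 + 21*a*log(2)/5


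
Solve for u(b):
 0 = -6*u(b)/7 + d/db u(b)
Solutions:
 u(b) = C1*exp(6*b/7)


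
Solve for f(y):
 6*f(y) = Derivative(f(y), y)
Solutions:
 f(y) = C1*exp(6*y)


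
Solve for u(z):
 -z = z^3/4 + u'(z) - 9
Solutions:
 u(z) = C1 - z^4/16 - z^2/2 + 9*z


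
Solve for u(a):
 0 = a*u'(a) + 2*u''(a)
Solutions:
 u(a) = C1 + C2*erf(a/2)


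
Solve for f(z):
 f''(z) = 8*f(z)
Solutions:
 f(z) = C1*exp(-2*sqrt(2)*z) + C2*exp(2*sqrt(2)*z)


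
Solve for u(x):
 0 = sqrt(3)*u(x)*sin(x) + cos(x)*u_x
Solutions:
 u(x) = C1*cos(x)^(sqrt(3))


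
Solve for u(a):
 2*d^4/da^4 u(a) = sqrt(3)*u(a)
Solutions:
 u(a) = C1*exp(-2^(3/4)*3^(1/8)*a/2) + C2*exp(2^(3/4)*3^(1/8)*a/2) + C3*sin(2^(3/4)*3^(1/8)*a/2) + C4*cos(2^(3/4)*3^(1/8)*a/2)


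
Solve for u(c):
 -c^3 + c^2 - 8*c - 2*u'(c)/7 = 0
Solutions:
 u(c) = C1 - 7*c^4/8 + 7*c^3/6 - 14*c^2


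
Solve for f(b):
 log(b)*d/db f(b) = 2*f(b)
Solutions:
 f(b) = C1*exp(2*li(b))


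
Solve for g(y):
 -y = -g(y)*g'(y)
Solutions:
 g(y) = -sqrt(C1 + y^2)
 g(y) = sqrt(C1 + y^2)


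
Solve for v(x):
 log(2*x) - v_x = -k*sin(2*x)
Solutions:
 v(x) = C1 - k*cos(2*x)/2 + x*log(x) - x + x*log(2)


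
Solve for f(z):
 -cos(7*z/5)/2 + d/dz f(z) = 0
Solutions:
 f(z) = C1 + 5*sin(7*z/5)/14


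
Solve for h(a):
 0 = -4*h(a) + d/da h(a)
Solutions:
 h(a) = C1*exp(4*a)


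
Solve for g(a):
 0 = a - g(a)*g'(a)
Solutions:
 g(a) = -sqrt(C1 + a^2)
 g(a) = sqrt(C1 + a^2)


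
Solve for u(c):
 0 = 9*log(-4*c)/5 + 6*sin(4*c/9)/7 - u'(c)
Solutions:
 u(c) = C1 + 9*c*log(-c)/5 - 9*c/5 + 18*c*log(2)/5 - 27*cos(4*c/9)/14


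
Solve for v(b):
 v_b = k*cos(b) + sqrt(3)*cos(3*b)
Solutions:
 v(b) = C1 + k*sin(b) + sqrt(3)*sin(3*b)/3


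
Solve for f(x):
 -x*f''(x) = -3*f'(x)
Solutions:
 f(x) = C1 + C2*x^4


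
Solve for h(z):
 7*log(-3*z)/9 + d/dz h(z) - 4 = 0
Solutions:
 h(z) = C1 - 7*z*log(-z)/9 + z*(43 - 7*log(3))/9


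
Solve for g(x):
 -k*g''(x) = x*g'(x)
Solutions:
 g(x) = C1 + C2*sqrt(k)*erf(sqrt(2)*x*sqrt(1/k)/2)


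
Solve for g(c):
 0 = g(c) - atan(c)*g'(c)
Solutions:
 g(c) = C1*exp(Integral(1/atan(c), c))


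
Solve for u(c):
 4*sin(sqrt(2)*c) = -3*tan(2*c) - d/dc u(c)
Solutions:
 u(c) = C1 + 3*log(cos(2*c))/2 + 2*sqrt(2)*cos(sqrt(2)*c)


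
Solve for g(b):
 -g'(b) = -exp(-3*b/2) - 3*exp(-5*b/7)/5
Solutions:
 g(b) = C1 - 2*exp(-3*b/2)/3 - 21*exp(-5*b/7)/25


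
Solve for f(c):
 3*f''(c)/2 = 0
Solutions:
 f(c) = C1 + C2*c


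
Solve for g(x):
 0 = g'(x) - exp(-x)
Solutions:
 g(x) = C1 - exp(-x)


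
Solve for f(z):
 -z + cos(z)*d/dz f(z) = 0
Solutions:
 f(z) = C1 + Integral(z/cos(z), z)


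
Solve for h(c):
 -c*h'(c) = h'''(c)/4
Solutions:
 h(c) = C1 + Integral(C2*airyai(-2^(2/3)*c) + C3*airybi(-2^(2/3)*c), c)


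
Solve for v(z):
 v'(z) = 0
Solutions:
 v(z) = C1


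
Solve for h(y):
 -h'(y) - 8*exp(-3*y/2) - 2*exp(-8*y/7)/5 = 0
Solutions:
 h(y) = C1 + 16*exp(-3*y/2)/3 + 7*exp(-8*y/7)/20


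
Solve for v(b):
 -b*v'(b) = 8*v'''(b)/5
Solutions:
 v(b) = C1 + Integral(C2*airyai(-5^(1/3)*b/2) + C3*airybi(-5^(1/3)*b/2), b)


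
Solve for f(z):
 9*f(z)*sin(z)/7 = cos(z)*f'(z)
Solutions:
 f(z) = C1/cos(z)^(9/7)


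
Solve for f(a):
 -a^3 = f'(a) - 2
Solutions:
 f(a) = C1 - a^4/4 + 2*a


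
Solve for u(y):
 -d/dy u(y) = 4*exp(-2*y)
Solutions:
 u(y) = C1 + 2*exp(-2*y)


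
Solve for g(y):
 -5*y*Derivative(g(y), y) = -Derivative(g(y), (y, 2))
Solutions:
 g(y) = C1 + C2*erfi(sqrt(10)*y/2)


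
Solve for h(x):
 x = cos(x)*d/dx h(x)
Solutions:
 h(x) = C1 + Integral(x/cos(x), x)


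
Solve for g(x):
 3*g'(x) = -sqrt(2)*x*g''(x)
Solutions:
 g(x) = C1 + C2*x^(1 - 3*sqrt(2)/2)


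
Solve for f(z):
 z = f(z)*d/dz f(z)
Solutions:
 f(z) = -sqrt(C1 + z^2)
 f(z) = sqrt(C1 + z^2)


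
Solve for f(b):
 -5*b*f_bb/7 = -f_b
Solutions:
 f(b) = C1 + C2*b^(12/5)


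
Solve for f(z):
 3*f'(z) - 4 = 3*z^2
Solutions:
 f(z) = C1 + z^3/3 + 4*z/3


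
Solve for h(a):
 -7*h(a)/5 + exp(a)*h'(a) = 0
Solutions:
 h(a) = C1*exp(-7*exp(-a)/5)


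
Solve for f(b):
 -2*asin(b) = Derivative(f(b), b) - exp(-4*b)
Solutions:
 f(b) = C1 - 2*b*asin(b) - 2*sqrt(1 - b^2) - exp(-4*b)/4


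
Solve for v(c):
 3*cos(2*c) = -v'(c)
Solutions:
 v(c) = C1 - 3*sin(2*c)/2


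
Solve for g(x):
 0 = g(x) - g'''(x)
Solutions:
 g(x) = C3*exp(x) + (C1*sin(sqrt(3)*x/2) + C2*cos(sqrt(3)*x/2))*exp(-x/2)


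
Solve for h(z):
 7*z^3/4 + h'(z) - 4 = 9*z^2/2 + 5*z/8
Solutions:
 h(z) = C1 - 7*z^4/16 + 3*z^3/2 + 5*z^2/16 + 4*z


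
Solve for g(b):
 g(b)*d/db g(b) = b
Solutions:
 g(b) = -sqrt(C1 + b^2)
 g(b) = sqrt(C1 + b^2)


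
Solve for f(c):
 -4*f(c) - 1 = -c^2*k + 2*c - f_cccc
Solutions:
 f(c) = C1*exp(-sqrt(2)*c) + C2*exp(sqrt(2)*c) + C3*sin(sqrt(2)*c) + C4*cos(sqrt(2)*c) + c^2*k/4 - c/2 - 1/4


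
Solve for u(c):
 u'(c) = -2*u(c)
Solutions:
 u(c) = C1*exp(-2*c)


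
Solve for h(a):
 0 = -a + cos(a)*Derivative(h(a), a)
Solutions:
 h(a) = C1 + Integral(a/cos(a), a)


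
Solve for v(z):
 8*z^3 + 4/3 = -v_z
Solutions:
 v(z) = C1 - 2*z^4 - 4*z/3


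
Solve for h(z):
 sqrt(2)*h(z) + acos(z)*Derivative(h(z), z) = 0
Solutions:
 h(z) = C1*exp(-sqrt(2)*Integral(1/acos(z), z))


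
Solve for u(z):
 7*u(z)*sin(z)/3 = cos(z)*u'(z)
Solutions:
 u(z) = C1/cos(z)^(7/3)


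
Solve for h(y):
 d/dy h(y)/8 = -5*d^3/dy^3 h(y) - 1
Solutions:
 h(y) = C1 + C2*sin(sqrt(10)*y/20) + C3*cos(sqrt(10)*y/20) - 8*y


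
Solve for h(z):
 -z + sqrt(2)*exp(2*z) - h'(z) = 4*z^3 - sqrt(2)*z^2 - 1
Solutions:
 h(z) = C1 - z^4 + sqrt(2)*z^3/3 - z^2/2 + z + sqrt(2)*exp(2*z)/2


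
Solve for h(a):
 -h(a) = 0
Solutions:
 h(a) = 0


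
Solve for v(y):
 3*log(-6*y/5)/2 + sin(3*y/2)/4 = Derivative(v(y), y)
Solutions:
 v(y) = C1 + 3*y*log(-y)/2 - 2*y*log(5) - 3*y/2 + y*log(30)/2 + y*log(6) - cos(3*y/2)/6


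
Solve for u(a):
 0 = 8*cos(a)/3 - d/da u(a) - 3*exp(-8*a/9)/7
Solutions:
 u(a) = C1 + 8*sin(a)/3 + 27*exp(-8*a/9)/56


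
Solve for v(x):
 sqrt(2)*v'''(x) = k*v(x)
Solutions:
 v(x) = C1*exp(2^(5/6)*k^(1/3)*x/2) + C2*exp(2^(5/6)*k^(1/3)*x*(-1 + sqrt(3)*I)/4) + C3*exp(-2^(5/6)*k^(1/3)*x*(1 + sqrt(3)*I)/4)


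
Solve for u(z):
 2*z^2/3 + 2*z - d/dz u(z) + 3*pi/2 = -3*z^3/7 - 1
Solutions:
 u(z) = C1 + 3*z^4/28 + 2*z^3/9 + z^2 + z + 3*pi*z/2


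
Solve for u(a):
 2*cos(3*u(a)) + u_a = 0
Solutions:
 u(a) = -asin((C1 + exp(12*a))/(C1 - exp(12*a)))/3 + pi/3
 u(a) = asin((C1 + exp(12*a))/(C1 - exp(12*a)))/3


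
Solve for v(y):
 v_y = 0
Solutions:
 v(y) = C1


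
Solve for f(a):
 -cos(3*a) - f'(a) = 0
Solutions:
 f(a) = C1 - sin(3*a)/3


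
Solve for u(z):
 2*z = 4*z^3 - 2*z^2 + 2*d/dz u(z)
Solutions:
 u(z) = C1 - z^4/2 + z^3/3 + z^2/2


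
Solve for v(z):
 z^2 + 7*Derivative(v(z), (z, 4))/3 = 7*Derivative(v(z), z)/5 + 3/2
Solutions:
 v(z) = C1 + C4*exp(3^(1/3)*5^(2/3)*z/5) + 5*z^3/21 - 15*z/14 + (C2*sin(3^(5/6)*5^(2/3)*z/10) + C3*cos(3^(5/6)*5^(2/3)*z/10))*exp(-3^(1/3)*5^(2/3)*z/10)


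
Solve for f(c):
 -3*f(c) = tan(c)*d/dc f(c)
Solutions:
 f(c) = C1/sin(c)^3


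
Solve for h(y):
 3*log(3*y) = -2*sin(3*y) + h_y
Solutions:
 h(y) = C1 + 3*y*log(y) - 3*y + 3*y*log(3) - 2*cos(3*y)/3


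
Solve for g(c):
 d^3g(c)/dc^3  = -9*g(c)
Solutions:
 g(c) = C3*exp(-3^(2/3)*c) + (C1*sin(3*3^(1/6)*c/2) + C2*cos(3*3^(1/6)*c/2))*exp(3^(2/3)*c/2)


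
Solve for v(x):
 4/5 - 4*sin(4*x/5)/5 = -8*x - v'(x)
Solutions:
 v(x) = C1 - 4*x^2 - 4*x/5 - cos(4*x/5)


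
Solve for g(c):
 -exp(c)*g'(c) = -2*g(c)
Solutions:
 g(c) = C1*exp(-2*exp(-c))


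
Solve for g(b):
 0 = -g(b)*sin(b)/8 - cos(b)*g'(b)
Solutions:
 g(b) = C1*cos(b)^(1/8)


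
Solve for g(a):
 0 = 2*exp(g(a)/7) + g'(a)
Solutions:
 g(a) = 7*log(1/(C1 + 2*a)) + 7*log(7)


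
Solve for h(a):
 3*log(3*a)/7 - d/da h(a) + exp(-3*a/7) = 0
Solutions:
 h(a) = C1 + 3*a*log(a)/7 + 3*a*(-1 + log(3))/7 - 7*exp(-3*a/7)/3


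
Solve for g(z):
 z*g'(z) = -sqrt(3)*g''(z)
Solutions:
 g(z) = C1 + C2*erf(sqrt(2)*3^(3/4)*z/6)


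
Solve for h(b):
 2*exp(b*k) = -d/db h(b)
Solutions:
 h(b) = C1 - 2*exp(b*k)/k


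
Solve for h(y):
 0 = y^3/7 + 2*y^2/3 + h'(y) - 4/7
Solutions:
 h(y) = C1 - y^4/28 - 2*y^3/9 + 4*y/7


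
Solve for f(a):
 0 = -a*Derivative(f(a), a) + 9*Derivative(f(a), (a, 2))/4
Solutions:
 f(a) = C1 + C2*erfi(sqrt(2)*a/3)


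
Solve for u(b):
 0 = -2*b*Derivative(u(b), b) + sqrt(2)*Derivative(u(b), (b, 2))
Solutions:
 u(b) = C1 + C2*erfi(2^(3/4)*b/2)


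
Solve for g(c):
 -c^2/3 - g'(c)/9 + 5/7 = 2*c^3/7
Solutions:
 g(c) = C1 - 9*c^4/14 - c^3 + 45*c/7


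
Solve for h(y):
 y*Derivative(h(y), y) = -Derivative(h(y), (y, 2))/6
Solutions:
 h(y) = C1 + C2*erf(sqrt(3)*y)


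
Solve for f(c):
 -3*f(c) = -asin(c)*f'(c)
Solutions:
 f(c) = C1*exp(3*Integral(1/asin(c), c))


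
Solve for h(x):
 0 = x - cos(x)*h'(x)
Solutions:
 h(x) = C1 + Integral(x/cos(x), x)


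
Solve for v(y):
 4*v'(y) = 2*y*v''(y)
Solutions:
 v(y) = C1 + C2*y^3


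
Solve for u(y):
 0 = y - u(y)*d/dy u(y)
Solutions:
 u(y) = -sqrt(C1 + y^2)
 u(y) = sqrt(C1 + y^2)


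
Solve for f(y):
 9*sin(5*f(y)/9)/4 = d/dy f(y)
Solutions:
 -9*y/4 + 9*log(cos(5*f(y)/9) - 1)/10 - 9*log(cos(5*f(y)/9) + 1)/10 = C1


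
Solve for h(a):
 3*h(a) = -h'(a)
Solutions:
 h(a) = C1*exp(-3*a)


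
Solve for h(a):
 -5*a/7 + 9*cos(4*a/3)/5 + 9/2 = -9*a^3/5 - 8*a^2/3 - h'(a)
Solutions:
 h(a) = C1 - 9*a^4/20 - 8*a^3/9 + 5*a^2/14 - 9*a/2 - 27*sin(4*a/3)/20


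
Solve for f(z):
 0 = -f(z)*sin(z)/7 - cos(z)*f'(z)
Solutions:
 f(z) = C1*cos(z)^(1/7)


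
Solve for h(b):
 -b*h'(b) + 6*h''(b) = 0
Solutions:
 h(b) = C1 + C2*erfi(sqrt(3)*b/6)


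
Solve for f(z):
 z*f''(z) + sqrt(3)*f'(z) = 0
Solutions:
 f(z) = C1 + C2*z^(1 - sqrt(3))


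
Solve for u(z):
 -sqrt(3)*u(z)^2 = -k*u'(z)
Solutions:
 u(z) = -k/(C1*k + sqrt(3)*z)


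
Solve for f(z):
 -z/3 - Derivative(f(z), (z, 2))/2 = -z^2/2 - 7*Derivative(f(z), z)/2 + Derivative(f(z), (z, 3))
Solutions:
 f(z) = C1 + C2*exp(z*(-1 + sqrt(57))/4) + C3*exp(-z*(1 + sqrt(57))/4) - z^3/21 + 4*z^2/147 - 76*z/1029


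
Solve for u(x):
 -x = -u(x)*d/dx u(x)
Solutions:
 u(x) = -sqrt(C1 + x^2)
 u(x) = sqrt(C1 + x^2)


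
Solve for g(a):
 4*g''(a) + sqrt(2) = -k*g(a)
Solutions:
 g(a) = C1*exp(-a*sqrt(-k)/2) + C2*exp(a*sqrt(-k)/2) - sqrt(2)/k


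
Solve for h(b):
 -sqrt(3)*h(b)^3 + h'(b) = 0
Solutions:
 h(b) = -sqrt(2)*sqrt(-1/(C1 + sqrt(3)*b))/2
 h(b) = sqrt(2)*sqrt(-1/(C1 + sqrt(3)*b))/2


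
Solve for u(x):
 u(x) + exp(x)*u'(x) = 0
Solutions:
 u(x) = C1*exp(exp(-x))


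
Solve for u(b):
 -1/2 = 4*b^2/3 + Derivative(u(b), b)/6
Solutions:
 u(b) = C1 - 8*b^3/3 - 3*b


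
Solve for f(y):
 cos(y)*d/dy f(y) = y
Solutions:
 f(y) = C1 + Integral(y/cos(y), y)


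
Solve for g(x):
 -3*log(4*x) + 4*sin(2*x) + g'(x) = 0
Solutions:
 g(x) = C1 + 3*x*log(x) - 3*x + 6*x*log(2) + 2*cos(2*x)


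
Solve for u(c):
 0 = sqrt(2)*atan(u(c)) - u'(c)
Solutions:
 Integral(1/atan(_y), (_y, u(c))) = C1 + sqrt(2)*c


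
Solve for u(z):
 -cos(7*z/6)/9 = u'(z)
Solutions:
 u(z) = C1 - 2*sin(7*z/6)/21


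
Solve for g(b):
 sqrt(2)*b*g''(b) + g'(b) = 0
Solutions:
 g(b) = C1 + C2*b^(1 - sqrt(2)/2)


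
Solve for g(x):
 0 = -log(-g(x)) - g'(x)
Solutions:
 -li(-g(x)) = C1 - x


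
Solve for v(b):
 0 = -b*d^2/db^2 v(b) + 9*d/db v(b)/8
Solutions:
 v(b) = C1 + C2*b^(17/8)


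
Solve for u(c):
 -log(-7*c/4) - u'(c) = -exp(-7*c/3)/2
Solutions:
 u(c) = C1 - c*log(-c) + c*(-log(7) + 1 + 2*log(2)) - 3*exp(-7*c/3)/14


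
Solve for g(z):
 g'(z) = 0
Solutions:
 g(z) = C1


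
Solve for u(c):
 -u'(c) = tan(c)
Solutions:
 u(c) = C1 + log(cos(c))


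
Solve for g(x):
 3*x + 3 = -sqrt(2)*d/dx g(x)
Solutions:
 g(x) = C1 - 3*sqrt(2)*x^2/4 - 3*sqrt(2)*x/2


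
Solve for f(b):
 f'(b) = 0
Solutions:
 f(b) = C1


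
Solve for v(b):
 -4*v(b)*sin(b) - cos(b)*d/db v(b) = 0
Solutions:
 v(b) = C1*cos(b)^4


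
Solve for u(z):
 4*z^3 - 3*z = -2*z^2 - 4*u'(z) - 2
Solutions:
 u(z) = C1 - z^4/4 - z^3/6 + 3*z^2/8 - z/2


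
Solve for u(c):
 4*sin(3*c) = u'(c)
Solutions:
 u(c) = C1 - 4*cos(3*c)/3


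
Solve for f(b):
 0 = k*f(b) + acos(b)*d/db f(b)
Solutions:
 f(b) = C1*exp(-k*Integral(1/acos(b), b))


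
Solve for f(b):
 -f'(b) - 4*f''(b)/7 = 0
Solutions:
 f(b) = C1 + C2*exp(-7*b/4)


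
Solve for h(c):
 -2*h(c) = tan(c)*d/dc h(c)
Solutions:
 h(c) = C1/sin(c)^2


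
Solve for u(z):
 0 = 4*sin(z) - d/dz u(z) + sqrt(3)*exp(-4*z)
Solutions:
 u(z) = C1 - 4*cos(z) - sqrt(3)*exp(-4*z)/4


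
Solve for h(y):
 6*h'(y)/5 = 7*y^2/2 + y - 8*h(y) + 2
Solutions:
 h(y) = C1*exp(-20*y/3) + 7*y^2/16 - y/160 + 803/3200


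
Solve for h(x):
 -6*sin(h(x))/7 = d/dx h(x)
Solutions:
 6*x/7 + log(cos(h(x)) - 1)/2 - log(cos(h(x)) + 1)/2 = C1


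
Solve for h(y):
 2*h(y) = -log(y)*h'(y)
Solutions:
 h(y) = C1*exp(-2*li(y))


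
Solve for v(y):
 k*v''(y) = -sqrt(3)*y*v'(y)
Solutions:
 v(y) = C1 + C2*sqrt(k)*erf(sqrt(2)*3^(1/4)*y*sqrt(1/k)/2)


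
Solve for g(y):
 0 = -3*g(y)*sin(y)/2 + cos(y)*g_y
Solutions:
 g(y) = C1/cos(y)^(3/2)


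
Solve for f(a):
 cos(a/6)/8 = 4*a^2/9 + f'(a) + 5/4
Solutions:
 f(a) = C1 - 4*a^3/27 - 5*a/4 + 3*sin(a/6)/4


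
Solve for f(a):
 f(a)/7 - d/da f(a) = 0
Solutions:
 f(a) = C1*exp(a/7)


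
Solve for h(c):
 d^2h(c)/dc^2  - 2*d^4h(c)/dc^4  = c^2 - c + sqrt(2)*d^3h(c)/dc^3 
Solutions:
 h(c) = C1 + C2*c + C3*exp(c*(-sqrt(2) + sqrt(10))/4) + C4*exp(-c*(sqrt(2) + sqrt(10))/4) + c^4/12 + c^3*(-1 + 2*sqrt(2))/6 + c^2*(4 - sqrt(2)/2)


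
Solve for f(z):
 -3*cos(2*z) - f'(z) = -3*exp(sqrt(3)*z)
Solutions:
 f(z) = C1 + sqrt(3)*exp(sqrt(3)*z) - 3*sin(2*z)/2


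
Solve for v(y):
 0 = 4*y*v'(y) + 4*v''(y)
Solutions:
 v(y) = C1 + C2*erf(sqrt(2)*y/2)


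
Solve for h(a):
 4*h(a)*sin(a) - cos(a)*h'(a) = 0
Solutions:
 h(a) = C1/cos(a)^4


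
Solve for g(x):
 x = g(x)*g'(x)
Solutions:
 g(x) = -sqrt(C1 + x^2)
 g(x) = sqrt(C1 + x^2)


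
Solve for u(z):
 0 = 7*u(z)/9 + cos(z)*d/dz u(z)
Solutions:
 u(z) = C1*(sin(z) - 1)^(7/18)/(sin(z) + 1)^(7/18)


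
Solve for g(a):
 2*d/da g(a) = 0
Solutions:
 g(a) = C1


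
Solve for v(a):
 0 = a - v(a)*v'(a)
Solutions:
 v(a) = -sqrt(C1 + a^2)
 v(a) = sqrt(C1 + a^2)


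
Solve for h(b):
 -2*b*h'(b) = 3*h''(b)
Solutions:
 h(b) = C1 + C2*erf(sqrt(3)*b/3)


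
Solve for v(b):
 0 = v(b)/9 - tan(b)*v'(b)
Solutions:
 v(b) = C1*sin(b)^(1/9)


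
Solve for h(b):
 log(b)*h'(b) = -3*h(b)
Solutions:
 h(b) = C1*exp(-3*li(b))


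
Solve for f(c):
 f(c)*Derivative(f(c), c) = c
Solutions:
 f(c) = -sqrt(C1 + c^2)
 f(c) = sqrt(C1 + c^2)


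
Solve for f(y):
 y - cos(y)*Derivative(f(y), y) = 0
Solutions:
 f(y) = C1 + Integral(y/cos(y), y)


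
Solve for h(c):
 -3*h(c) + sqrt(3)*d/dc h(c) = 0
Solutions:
 h(c) = C1*exp(sqrt(3)*c)


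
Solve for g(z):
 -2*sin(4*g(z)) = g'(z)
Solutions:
 g(z) = -acos((-C1 - exp(16*z))/(C1 - exp(16*z)))/4 + pi/2
 g(z) = acos((-C1 - exp(16*z))/(C1 - exp(16*z)))/4


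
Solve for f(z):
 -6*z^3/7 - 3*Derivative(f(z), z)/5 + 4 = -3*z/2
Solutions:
 f(z) = C1 - 5*z^4/14 + 5*z^2/4 + 20*z/3


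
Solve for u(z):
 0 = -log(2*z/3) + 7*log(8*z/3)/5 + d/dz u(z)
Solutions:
 u(z) = C1 - 2*z*log(z)/5 - 16*z*log(2)/5 + 2*z/5 + 2*z*log(3)/5


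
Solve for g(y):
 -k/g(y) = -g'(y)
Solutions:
 g(y) = -sqrt(C1 + 2*k*y)
 g(y) = sqrt(C1 + 2*k*y)


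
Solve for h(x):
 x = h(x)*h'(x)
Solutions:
 h(x) = -sqrt(C1 + x^2)
 h(x) = sqrt(C1 + x^2)


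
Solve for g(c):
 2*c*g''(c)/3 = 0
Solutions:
 g(c) = C1 + C2*c


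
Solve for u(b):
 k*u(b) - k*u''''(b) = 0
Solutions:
 u(b) = C1*exp(-b) + C2*exp(b) + C3*sin(b) + C4*cos(b)


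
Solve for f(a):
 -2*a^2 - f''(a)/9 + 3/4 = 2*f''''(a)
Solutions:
 f(a) = C1 + C2*a + C3*sin(sqrt(2)*a/6) + C4*cos(sqrt(2)*a/6) - 3*a^4/2 + 2619*a^2/8


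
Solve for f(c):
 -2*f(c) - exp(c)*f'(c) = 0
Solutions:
 f(c) = C1*exp(2*exp(-c))


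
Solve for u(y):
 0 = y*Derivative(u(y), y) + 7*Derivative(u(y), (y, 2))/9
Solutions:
 u(y) = C1 + C2*erf(3*sqrt(14)*y/14)


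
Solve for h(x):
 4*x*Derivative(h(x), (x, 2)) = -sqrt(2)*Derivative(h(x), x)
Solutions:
 h(x) = C1 + C2*x^(1 - sqrt(2)/4)


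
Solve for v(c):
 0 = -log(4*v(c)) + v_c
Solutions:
 -Integral(1/(log(_y) + 2*log(2)), (_y, v(c))) = C1 - c


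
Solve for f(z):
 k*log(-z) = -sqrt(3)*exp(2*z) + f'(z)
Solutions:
 f(z) = C1 + k*z*log(-z) - k*z + sqrt(3)*exp(2*z)/2


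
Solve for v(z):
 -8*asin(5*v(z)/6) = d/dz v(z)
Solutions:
 Integral(1/asin(5*_y/6), (_y, v(z))) = C1 - 8*z


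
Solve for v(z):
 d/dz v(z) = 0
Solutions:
 v(z) = C1


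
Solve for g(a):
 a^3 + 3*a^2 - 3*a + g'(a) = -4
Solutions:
 g(a) = C1 - a^4/4 - a^3 + 3*a^2/2 - 4*a


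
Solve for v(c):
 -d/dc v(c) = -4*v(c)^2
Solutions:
 v(c) = -1/(C1 + 4*c)


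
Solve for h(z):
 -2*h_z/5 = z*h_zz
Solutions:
 h(z) = C1 + C2*z^(3/5)


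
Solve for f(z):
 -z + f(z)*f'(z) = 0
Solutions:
 f(z) = -sqrt(C1 + z^2)
 f(z) = sqrt(C1 + z^2)


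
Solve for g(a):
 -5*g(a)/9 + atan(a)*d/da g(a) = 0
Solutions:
 g(a) = C1*exp(5*Integral(1/atan(a), a)/9)


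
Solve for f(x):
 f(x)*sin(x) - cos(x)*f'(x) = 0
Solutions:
 f(x) = C1/cos(x)


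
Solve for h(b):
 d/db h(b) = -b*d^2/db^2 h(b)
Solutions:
 h(b) = C1 + C2*log(b)


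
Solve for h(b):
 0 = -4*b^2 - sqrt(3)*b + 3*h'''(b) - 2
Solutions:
 h(b) = C1 + C2*b + C3*b^2 + b^5/45 + sqrt(3)*b^4/72 + b^3/9


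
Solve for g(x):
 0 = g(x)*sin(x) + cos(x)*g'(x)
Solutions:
 g(x) = C1*cos(x)


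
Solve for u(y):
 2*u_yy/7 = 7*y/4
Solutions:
 u(y) = C1 + C2*y + 49*y^3/48


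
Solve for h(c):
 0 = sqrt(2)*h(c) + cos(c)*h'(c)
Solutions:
 h(c) = C1*(sin(c) - 1)^(sqrt(2)/2)/(sin(c) + 1)^(sqrt(2)/2)


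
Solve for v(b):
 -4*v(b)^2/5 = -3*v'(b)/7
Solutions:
 v(b) = -15/(C1 + 28*b)


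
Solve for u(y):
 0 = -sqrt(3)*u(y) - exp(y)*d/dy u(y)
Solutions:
 u(y) = C1*exp(sqrt(3)*exp(-y))


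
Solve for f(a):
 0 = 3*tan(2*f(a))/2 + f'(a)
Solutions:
 f(a) = -asin(C1*exp(-3*a))/2 + pi/2
 f(a) = asin(C1*exp(-3*a))/2


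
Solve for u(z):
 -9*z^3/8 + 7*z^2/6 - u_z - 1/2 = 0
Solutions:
 u(z) = C1 - 9*z^4/32 + 7*z^3/18 - z/2


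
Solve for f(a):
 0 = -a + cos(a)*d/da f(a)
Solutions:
 f(a) = C1 + Integral(a/cos(a), a)


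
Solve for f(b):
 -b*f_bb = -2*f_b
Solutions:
 f(b) = C1 + C2*b^3


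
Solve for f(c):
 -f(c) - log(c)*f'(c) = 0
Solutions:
 f(c) = C1*exp(-li(c))


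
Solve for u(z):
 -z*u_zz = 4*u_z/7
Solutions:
 u(z) = C1 + C2*z^(3/7)


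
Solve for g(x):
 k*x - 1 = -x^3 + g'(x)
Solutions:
 g(x) = C1 + k*x^2/2 + x^4/4 - x


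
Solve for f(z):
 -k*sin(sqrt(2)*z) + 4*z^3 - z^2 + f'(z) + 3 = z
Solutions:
 f(z) = C1 - sqrt(2)*k*cos(sqrt(2)*z)/2 - z^4 + z^3/3 + z^2/2 - 3*z


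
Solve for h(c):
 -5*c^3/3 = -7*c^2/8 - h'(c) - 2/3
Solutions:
 h(c) = C1 + 5*c^4/12 - 7*c^3/24 - 2*c/3


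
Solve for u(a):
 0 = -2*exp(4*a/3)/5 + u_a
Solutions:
 u(a) = C1 + 3*exp(4*a/3)/10


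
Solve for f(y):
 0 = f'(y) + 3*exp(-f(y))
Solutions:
 f(y) = log(C1 - 3*y)


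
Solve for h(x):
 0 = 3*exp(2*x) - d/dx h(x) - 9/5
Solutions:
 h(x) = C1 - 9*x/5 + 3*exp(2*x)/2


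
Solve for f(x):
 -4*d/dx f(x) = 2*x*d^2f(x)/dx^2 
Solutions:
 f(x) = C1 + C2/x


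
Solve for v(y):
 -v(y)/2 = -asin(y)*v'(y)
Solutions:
 v(y) = C1*exp(Integral(1/asin(y), y)/2)


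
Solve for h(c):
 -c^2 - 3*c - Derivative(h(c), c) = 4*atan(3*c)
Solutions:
 h(c) = C1 - c^3/3 - 3*c^2/2 - 4*c*atan(3*c) + 2*log(9*c^2 + 1)/3


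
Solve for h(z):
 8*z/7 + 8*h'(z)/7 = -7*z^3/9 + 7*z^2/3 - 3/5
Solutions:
 h(z) = C1 - 49*z^4/288 + 49*z^3/72 - z^2/2 - 21*z/40


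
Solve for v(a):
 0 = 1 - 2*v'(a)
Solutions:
 v(a) = C1 + a/2


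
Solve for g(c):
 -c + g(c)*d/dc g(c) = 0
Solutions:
 g(c) = -sqrt(C1 + c^2)
 g(c) = sqrt(C1 + c^2)


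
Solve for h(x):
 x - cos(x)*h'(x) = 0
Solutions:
 h(x) = C1 + Integral(x/cos(x), x)


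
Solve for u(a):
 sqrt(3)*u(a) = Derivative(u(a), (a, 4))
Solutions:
 u(a) = C1*exp(-3^(1/8)*a) + C2*exp(3^(1/8)*a) + C3*sin(3^(1/8)*a) + C4*cos(3^(1/8)*a)


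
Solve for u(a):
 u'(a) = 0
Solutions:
 u(a) = C1


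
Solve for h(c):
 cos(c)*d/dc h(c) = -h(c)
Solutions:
 h(c) = C1*sqrt(sin(c) - 1)/sqrt(sin(c) + 1)


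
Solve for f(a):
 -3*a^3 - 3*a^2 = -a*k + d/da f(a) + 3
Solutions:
 f(a) = C1 - 3*a^4/4 - a^3 + a^2*k/2 - 3*a


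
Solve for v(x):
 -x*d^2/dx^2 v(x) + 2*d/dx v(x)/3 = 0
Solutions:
 v(x) = C1 + C2*x^(5/3)


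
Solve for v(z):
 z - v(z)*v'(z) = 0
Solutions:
 v(z) = -sqrt(C1 + z^2)
 v(z) = sqrt(C1 + z^2)


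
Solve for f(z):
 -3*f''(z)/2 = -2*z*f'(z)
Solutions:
 f(z) = C1 + C2*erfi(sqrt(6)*z/3)


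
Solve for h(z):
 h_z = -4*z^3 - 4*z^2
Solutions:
 h(z) = C1 - z^4 - 4*z^3/3


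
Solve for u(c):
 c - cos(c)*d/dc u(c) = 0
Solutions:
 u(c) = C1 + Integral(c/cos(c), c)


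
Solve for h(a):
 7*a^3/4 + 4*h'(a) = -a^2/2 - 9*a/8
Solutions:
 h(a) = C1 - 7*a^4/64 - a^3/24 - 9*a^2/64


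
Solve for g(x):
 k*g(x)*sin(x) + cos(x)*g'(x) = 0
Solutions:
 g(x) = C1*exp(k*log(cos(x)))


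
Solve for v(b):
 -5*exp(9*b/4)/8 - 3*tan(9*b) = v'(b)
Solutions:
 v(b) = C1 - 5*exp(9*b/4)/18 + log(cos(9*b))/3


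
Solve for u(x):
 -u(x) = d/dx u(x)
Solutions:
 u(x) = C1*exp(-x)


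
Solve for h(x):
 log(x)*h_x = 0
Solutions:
 h(x) = C1


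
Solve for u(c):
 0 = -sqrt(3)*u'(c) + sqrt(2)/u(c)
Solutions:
 u(c) = -sqrt(C1 + 6*sqrt(6)*c)/3
 u(c) = sqrt(C1 + 6*sqrt(6)*c)/3


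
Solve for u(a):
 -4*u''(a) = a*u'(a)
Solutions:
 u(a) = C1 + C2*erf(sqrt(2)*a/4)


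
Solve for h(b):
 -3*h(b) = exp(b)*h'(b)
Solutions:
 h(b) = C1*exp(3*exp(-b))
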